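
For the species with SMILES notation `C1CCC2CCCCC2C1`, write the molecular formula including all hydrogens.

Heavy atoms from the SMILES: 10 C.
Implicit hydrogens by atom environment:
  8 × C: 2 H each → 16
  2 × C: 1 H each → 2
  Total hydrogens = 18.
Molecular formula: C10H18

C10H18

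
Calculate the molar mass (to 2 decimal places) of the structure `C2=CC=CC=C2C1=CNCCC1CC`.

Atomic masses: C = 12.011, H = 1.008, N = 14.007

187.29

Molecular formula: C13H17N.
M = 13×12.011 + 17×1.008 + 1×14.007 = 187.29 g/mol.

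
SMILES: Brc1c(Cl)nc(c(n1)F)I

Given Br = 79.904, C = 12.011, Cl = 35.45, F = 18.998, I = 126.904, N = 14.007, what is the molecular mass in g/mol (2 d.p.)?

Molecular formula: C4BrClFIN2.
M = 1×79.904 + 4×12.011 + 1×35.45 + 1×18.998 + 1×126.904 + 2×14.007 = 337.31 g/mol.

337.31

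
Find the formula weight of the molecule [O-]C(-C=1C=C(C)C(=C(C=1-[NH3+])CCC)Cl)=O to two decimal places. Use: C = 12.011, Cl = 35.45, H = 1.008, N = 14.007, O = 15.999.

Molecular formula: C11H14ClNO2.
M = 11×12.011 + 1×35.45 + 14×1.008 + 1×14.007 + 2×15.999 = 227.69 g/mol.

227.69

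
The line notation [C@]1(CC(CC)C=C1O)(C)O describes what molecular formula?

Heavy atoms from the SMILES: 8 C, 2 O.
Implicit hydrogens by atom environment:
  2 × C: 3 H each → 6
  2 × C: 2 H each → 4
  2 × C: 1 H each → 2
  2 × C: no H
  2 × O: 1 H each → 2
  Total hydrogens = 14.
Molecular formula: C8H14O2

C8H14O2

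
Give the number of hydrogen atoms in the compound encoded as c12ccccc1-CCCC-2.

Hydrogens are implicit in SMILES; fill each atom to its normal valence:
  4 × C: 2 H each → 8
  4 × C (aromatic): 1 H each → 4
  2 × C (aromatic): no H
  Total hydrogens = 12.

12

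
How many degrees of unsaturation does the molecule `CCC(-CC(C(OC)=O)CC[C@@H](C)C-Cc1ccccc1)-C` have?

5

Molecular formula from the SMILES: C20H32O2.
DoU = (2C + 2 + N − H − X)/2 = (2·20 + 2 + 0 − 32 − 0)/2 = 10/2 = 5.
(Structurally: 1 ring(s) + 4 π bond(s) = 5.)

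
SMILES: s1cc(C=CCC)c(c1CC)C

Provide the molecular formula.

C11H16S

Heavy atoms from the SMILES: 11 C, 1 S.
Implicit hydrogens by atom environment:
  3 × C: 3 H each → 9
  3 × C (aromatic): no H
  2 × C: 2 H each → 4
  2 × C: 1 H each → 2
  1 × C (aromatic): 1 H
  1 × S (aromatic): no H
  Total hydrogens = 16.
Molecular formula: C11H16S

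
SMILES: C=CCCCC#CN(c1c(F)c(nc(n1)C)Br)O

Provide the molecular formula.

C12H13BrFN3O

Heavy atoms from the SMILES: 1 Br, 12 C, 1 F, 3 N, 1 O.
Implicit hydrogens by atom environment:
  4 × C: 2 H each → 8
  4 × C (aromatic): no H
  2 × C: no H
  2 × N (aromatic): no H
  1 × Br: no H
  1 × C: 3 H
  1 × C: 1 H
  1 × F: no H
  1 × N: no H
  1 × O: 1 H
  Total hydrogens = 13.
Molecular formula: C12H13BrFN3O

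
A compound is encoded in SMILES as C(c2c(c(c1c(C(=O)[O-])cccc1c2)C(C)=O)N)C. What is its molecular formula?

Heavy atoms from the SMILES: 15 C, 1 N, 3 O.
Implicit hydrogens by atom environment:
  6 × C (aromatic): no H
  4 × C (aromatic): 1 H each → 4
  2 × C: 3 H each → 6
  2 × C: no H
  2 × O: no H
  1 × C: 2 H
  1 × N: 2 H
  1 × O (charge -1): no H
  Total hydrogens = 14.
Net charge -1.
Molecular formula: C15H14NO3-

C15H14NO3-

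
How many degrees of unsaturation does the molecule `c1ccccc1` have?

4

Molecular formula from the SMILES: C6H6.
DoU = (2C + 2 + N − H − X)/2 = (2·6 + 2 + 0 − 6 − 0)/2 = 8/2 = 4.
(Structurally: 1 ring(s) + 3 π bond(s) = 4.)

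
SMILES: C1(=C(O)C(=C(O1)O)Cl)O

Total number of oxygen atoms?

4

The symbol for oxygen appears 4 times in the SMILES.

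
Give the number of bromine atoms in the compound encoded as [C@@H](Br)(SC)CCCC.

The symbol for bromine appears 1 time in the SMILES.

1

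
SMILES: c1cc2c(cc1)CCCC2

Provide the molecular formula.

C10H12

Heavy atoms from the SMILES: 10 C.
Implicit hydrogens by atom environment:
  4 × C: 2 H each → 8
  4 × C (aromatic): 1 H each → 4
  2 × C (aromatic): no H
  Total hydrogens = 12.
Molecular formula: C10H12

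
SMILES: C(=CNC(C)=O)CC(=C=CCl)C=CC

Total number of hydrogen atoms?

14

Hydrogens are implicit in SMILES; fill each atom to its normal valence:
  5 × C: 1 H each → 5
  3 × C: no H
  2 × C: 3 H each → 6
  1 × C: 2 H
  1 × Cl: no H
  1 × N: 1 H
  1 × O: no H
  Total hydrogens = 14.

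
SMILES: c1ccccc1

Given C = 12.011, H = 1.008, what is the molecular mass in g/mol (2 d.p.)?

Molecular formula: C6H6.
M = 6×12.011 + 6×1.008 = 78.11 g/mol.

78.11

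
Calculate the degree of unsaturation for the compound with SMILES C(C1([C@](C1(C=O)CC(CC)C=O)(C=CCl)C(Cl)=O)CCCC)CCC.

Molecular formula from the SMILES: C20H30Cl2O3.
DoU = (2C + 2 + N − H − X)/2 = (2·20 + 2 + 0 − 30 − 2)/2 = 10/2 = 5.
(Structurally: 1 ring(s) + 4 π bond(s) = 5.)

5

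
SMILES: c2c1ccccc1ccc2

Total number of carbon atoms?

10

The symbol for carbon appears 10 times in the SMILES. Lowercase c denotes aromatic carbon and counts toward C.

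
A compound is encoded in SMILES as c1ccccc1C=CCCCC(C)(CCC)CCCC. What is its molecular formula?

Heavy atoms from the SMILES: 20 C.
Implicit hydrogens by atom environment:
  8 × C: 2 H each → 16
  5 × C (aromatic): 1 H each → 5
  3 × C: 3 H each → 9
  2 × C: 1 H each → 2
  1 × C: no H
  1 × C (aromatic): no H
  Total hydrogens = 32.
Molecular formula: C20H32

C20H32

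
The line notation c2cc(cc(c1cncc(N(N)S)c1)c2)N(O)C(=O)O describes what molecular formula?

C12H12N4O3S

Heavy atoms from the SMILES: 12 C, 4 N, 3 O, 1 S.
Implicit hydrogens by atom environment:
  7 × C (aromatic): 1 H each → 7
  4 × C (aromatic): no H
  2 × N: no H
  2 × O: 1 H each → 2
  1 × C: no H
  1 × N: 2 H
  1 × N (aromatic): no H
  1 × O: no H
  1 × S: 1 H
  Total hydrogens = 12.
Molecular formula: C12H12N4O3S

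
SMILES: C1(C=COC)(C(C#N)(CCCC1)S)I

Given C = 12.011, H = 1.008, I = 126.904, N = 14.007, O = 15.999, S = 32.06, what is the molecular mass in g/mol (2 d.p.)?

Molecular formula: C10H14INOS.
M = 10×12.011 + 14×1.008 + 1×126.904 + 1×14.007 + 1×15.999 + 1×32.06 = 323.19 g/mol.

323.19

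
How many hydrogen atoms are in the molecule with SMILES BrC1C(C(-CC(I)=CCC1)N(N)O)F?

Hydrogens are implicit in SMILES; fill each atom to its normal valence:
  4 × C: 1 H each → 4
  3 × C: 2 H each → 6
  1 × Br: no H
  1 × C: no H
  1 × F: no H
  1 × I: no H
  1 × N: 2 H
  1 × N: no H
  1 × O: 1 H
  Total hydrogens = 13.

13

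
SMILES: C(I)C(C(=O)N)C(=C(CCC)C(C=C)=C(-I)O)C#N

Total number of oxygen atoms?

2

The symbol for oxygen appears 2 times in the SMILES.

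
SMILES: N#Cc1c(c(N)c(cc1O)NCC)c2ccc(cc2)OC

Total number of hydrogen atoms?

Hydrogens are implicit in SMILES; fill each atom to its normal valence:
  7 × C (aromatic): no H
  5 × C (aromatic): 1 H each → 5
  2 × C: 3 H each → 6
  1 × C: 2 H
  1 × C: no H
  1 × N: 2 H
  1 × N: 1 H
  1 × N: no H
  1 × O: 1 H
  1 × O: no H
  Total hydrogens = 17.

17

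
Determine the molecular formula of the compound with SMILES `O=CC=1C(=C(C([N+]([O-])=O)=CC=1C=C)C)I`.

C10H8INO3

Heavy atoms from the SMILES: 10 C, 1 I, 1 N, 3 O.
Implicit hydrogens by atom environment:
  5 × C (aromatic): no H
  2 × C: 1 H each → 2
  2 × O: no H
  1 × C: 3 H
  1 × C: 2 H
  1 × C (aromatic): 1 H
  1 × I: no H
  1 × N (charge +1): no H
  1 × O (charge -1): no H
  Total hydrogens = 8.
Molecular formula: C10H8INO3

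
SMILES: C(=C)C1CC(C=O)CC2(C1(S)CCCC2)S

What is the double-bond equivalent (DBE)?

Molecular formula from the SMILES: C13H20OS2.
DoU = (2C + 2 + N − H − X)/2 = (2·13 + 2 + 0 − 20 − 0)/2 = 8/2 = 4.
(Structurally: 2 ring(s) + 2 π bond(s) = 4.)

4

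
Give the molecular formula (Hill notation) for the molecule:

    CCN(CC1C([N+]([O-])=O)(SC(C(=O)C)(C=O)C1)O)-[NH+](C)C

C12H22N3O5S+

Heavy atoms from the SMILES: 12 C, 3 N, 5 O, 1 S.
Implicit hydrogens by atom environment:
  4 × C: 3 H each → 12
  3 × C: 2 H each → 6
  3 × C: no H
  3 × O: no H
  2 × C: 1 H each → 2
  1 × N (charge +1): 1 H
  1 × N (charge +1): no H
  1 × N: no H
  1 × O: 1 H
  1 × O (charge -1): no H
  1 × S: no H
  Total hydrogens = 22.
Net charge +1.
Molecular formula: C12H22N3O5S+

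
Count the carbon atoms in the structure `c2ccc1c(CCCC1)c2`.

10

The symbol for carbon appears 10 times in the SMILES. Lowercase c denotes aromatic carbon and counts toward C.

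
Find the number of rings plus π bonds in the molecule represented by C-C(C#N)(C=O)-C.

Molecular formula from the SMILES: C5H7NO.
DoU = (2C + 2 + N − H − X)/2 = (2·5 + 2 + 1 − 7 − 0)/2 = 6/2 = 3.
(Structurally: 0 ring(s) + 3 π bond(s) = 3.)

3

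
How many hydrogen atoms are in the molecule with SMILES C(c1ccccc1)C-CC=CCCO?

Hydrogens are implicit in SMILES; fill each atom to its normal valence:
  5 × C: 2 H each → 10
  5 × C (aromatic): 1 H each → 5
  2 × C: 1 H each → 2
  1 × C (aromatic): no H
  1 × O: 1 H
  Total hydrogens = 18.

18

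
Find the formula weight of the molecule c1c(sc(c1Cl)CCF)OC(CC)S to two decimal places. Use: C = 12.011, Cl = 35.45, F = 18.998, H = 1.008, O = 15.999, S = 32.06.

254.76

Molecular formula: C9H12ClFOS2.
M = 9×12.011 + 1×35.45 + 1×18.998 + 12×1.008 + 1×15.999 + 2×32.06 = 254.76 g/mol.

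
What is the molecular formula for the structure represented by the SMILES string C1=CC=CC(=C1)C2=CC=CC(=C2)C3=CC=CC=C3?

Heavy atoms from the SMILES: 18 C.
Implicit hydrogens by atom environment:
  14 × C (aromatic): 1 H each → 14
  4 × C (aromatic): no H
  Total hydrogens = 14.
Molecular formula: C18H14

C18H14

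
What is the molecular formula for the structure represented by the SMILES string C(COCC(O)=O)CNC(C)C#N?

C8H14N2O3

Heavy atoms from the SMILES: 8 C, 2 N, 3 O.
Implicit hydrogens by atom environment:
  4 × C: 2 H each → 8
  2 × C: no H
  2 × O: no H
  1 × C: 3 H
  1 × C: 1 H
  1 × N: 1 H
  1 × N: no H
  1 × O: 1 H
  Total hydrogens = 14.
Molecular formula: C8H14N2O3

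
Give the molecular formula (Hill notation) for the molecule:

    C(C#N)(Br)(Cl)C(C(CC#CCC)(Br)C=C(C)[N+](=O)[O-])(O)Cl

Heavy atoms from the SMILES: 2 Br, 12 C, 2 Cl, 2 N, 3 O.
Implicit hydrogens by atom environment:
  7 × C: no H
  2 × Br: no H
  2 × C: 3 H each → 6
  2 × C: 2 H each → 4
  2 × Cl: no H
  1 × C: 1 H
  1 × N (charge +1): no H
  1 × N: no H
  1 × O: 1 H
  1 × O: no H
  1 × O (charge -1): no H
  Total hydrogens = 12.
Molecular formula: C12H12Br2Cl2N2O3

C12H12Br2Cl2N2O3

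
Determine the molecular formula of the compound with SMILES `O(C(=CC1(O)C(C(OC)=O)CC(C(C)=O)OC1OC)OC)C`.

C14H22O8

Heavy atoms from the SMILES: 14 C, 8 O.
Implicit hydrogens by atom environment:
  7 × O: no H
  5 × C: 3 H each → 15
  4 × C: 1 H each → 4
  4 × C: no H
  1 × C: 2 H
  1 × O: 1 H
  Total hydrogens = 22.
Molecular formula: C14H22O8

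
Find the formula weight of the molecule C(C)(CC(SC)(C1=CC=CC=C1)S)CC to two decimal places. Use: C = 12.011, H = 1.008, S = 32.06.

240.42

Molecular formula: C13H20S2.
M = 13×12.011 + 20×1.008 + 2×32.06 = 240.42 g/mol.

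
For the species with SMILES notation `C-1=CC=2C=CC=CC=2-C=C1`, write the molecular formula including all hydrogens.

Heavy atoms from the SMILES: 10 C.
Implicit hydrogens by atom environment:
  8 × C (aromatic): 1 H each → 8
  2 × C (aromatic): no H
  Total hydrogens = 8.
Molecular formula: C10H8

C10H8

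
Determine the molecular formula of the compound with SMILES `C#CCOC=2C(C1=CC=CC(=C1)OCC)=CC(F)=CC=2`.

C17H15FO2

Heavy atoms from the SMILES: 17 C, 1 F, 2 O.
Implicit hydrogens by atom environment:
  7 × C (aromatic): 1 H each → 7
  5 × C (aromatic): no H
  2 × C: 2 H each → 4
  2 × O: no H
  1 × C: 3 H
  1 × C: 1 H
  1 × C: no H
  1 × F: no H
  Total hydrogens = 15.
Molecular formula: C17H15FO2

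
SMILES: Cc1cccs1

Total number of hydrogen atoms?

6

Hydrogens are implicit in SMILES; fill each atom to its normal valence:
  3 × C (aromatic): 1 H each → 3
  1 × C: 3 H
  1 × C (aromatic): no H
  1 × S (aromatic): no H
  Total hydrogens = 6.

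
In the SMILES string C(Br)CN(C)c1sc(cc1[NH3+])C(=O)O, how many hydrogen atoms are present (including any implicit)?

12

Hydrogens are implicit in SMILES; fill each atom to its normal valence:
  3 × C (aromatic): no H
  2 × C: 2 H each → 4
  1 × Br: no H
  1 × C: 3 H
  1 × C (aromatic): 1 H
  1 × C: no H
  1 × N (charge +1): 3 H
  1 × N: no H
  1 × O: 1 H
  1 × O: no H
  1 × S (aromatic): no H
  Total hydrogens = 12.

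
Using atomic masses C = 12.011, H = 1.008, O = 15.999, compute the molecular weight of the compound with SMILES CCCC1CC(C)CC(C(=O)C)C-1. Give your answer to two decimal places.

182.31

Molecular formula: C12H22O.
M = 12×12.011 + 22×1.008 + 1×15.999 = 182.31 g/mol.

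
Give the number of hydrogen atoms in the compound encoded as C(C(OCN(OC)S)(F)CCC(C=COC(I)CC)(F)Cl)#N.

18

Hydrogens are implicit in SMILES; fill each atom to its normal valence:
  4 × C: 2 H each → 8
  3 × C: 1 H each → 3
  3 × C: no H
  3 × O: no H
  2 × C: 3 H each → 6
  2 × F: no H
  2 × N: no H
  1 × Cl: no H
  1 × I: no H
  1 × S: 1 H
  Total hydrogens = 18.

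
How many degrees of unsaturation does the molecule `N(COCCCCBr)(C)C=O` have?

1

Molecular formula from the SMILES: C7H14BrNO2.
DoU = (2C + 2 + N − H − X)/2 = (2·7 + 2 + 1 − 14 − 1)/2 = 2/2 = 1.
(Structurally: 0 ring(s) + 1 π bond(s) = 1.)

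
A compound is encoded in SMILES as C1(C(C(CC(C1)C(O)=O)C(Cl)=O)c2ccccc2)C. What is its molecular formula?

C15H17ClO3

Heavy atoms from the SMILES: 15 C, 1 Cl, 3 O.
Implicit hydrogens by atom environment:
  5 × C (aromatic): 1 H each → 5
  4 × C: 1 H each → 4
  2 × C: 2 H each → 4
  2 × C: no H
  2 × O: no H
  1 × C: 3 H
  1 × C (aromatic): no H
  1 × Cl: no H
  1 × O: 1 H
  Total hydrogens = 17.
Molecular formula: C15H17ClO3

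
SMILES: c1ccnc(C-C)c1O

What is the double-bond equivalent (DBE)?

4

Molecular formula from the SMILES: C7H9NO.
DoU = (2C + 2 + N − H − X)/2 = (2·7 + 2 + 1 − 9 − 0)/2 = 8/2 = 4.
(Structurally: 1 ring(s) + 3 π bond(s) = 4.)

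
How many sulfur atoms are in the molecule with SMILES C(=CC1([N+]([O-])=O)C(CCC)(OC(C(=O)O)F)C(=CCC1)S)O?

The symbol for sulfur appears 1 time in the SMILES.

1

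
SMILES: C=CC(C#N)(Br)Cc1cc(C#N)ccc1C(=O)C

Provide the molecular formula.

C14H11BrN2O

Heavy atoms from the SMILES: 1 Br, 14 C, 2 N, 1 O.
Implicit hydrogens by atom environment:
  4 × C: no H
  3 × C (aromatic): 1 H each → 3
  3 × C (aromatic): no H
  2 × C: 2 H each → 4
  2 × N: no H
  1 × Br: no H
  1 × C: 3 H
  1 × C: 1 H
  1 × O: no H
  Total hydrogens = 11.
Molecular formula: C14H11BrN2O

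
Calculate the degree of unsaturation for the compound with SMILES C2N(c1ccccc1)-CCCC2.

Molecular formula from the SMILES: C11H15N.
DoU = (2C + 2 + N − H − X)/2 = (2·11 + 2 + 1 − 15 − 0)/2 = 10/2 = 5.
(Structurally: 2 ring(s) + 3 π bond(s) = 5.)

5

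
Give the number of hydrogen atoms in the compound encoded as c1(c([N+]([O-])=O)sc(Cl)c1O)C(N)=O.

Hydrogens are implicit in SMILES; fill each atom to its normal valence:
  4 × C (aromatic): no H
  2 × O: no H
  1 × C: no H
  1 × Cl: no H
  1 × N: 2 H
  1 × N (charge +1): no H
  1 × O: 1 H
  1 × O (charge -1): no H
  1 × S (aromatic): no H
  Total hydrogens = 3.

3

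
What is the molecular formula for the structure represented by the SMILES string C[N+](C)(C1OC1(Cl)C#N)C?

Heavy atoms from the SMILES: 6 C, 1 Cl, 2 N, 1 O.
Implicit hydrogens by atom environment:
  3 × C: 3 H each → 9
  2 × C: no H
  1 × C: 1 H
  1 × Cl: no H
  1 × N (charge +1): no H
  1 × N: no H
  1 × O: no H
  Total hydrogens = 10.
Net charge +1.
Molecular formula: C6H10ClN2O+

C6H10ClN2O+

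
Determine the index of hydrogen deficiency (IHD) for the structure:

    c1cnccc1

Molecular formula from the SMILES: C5H5N.
DoU = (2C + 2 + N − H − X)/2 = (2·5 + 2 + 1 − 5 − 0)/2 = 8/2 = 4.
(Structurally: 1 ring(s) + 3 π bond(s) = 4.)

4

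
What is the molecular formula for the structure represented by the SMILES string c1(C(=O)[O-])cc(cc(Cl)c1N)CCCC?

C11H13ClNO2-

Heavy atoms from the SMILES: 11 C, 1 Cl, 1 N, 2 O.
Implicit hydrogens by atom environment:
  4 × C (aromatic): no H
  3 × C: 2 H each → 6
  2 × C (aromatic): 1 H each → 2
  1 × C: 3 H
  1 × C: no H
  1 × Cl: no H
  1 × N: 2 H
  1 × O: no H
  1 × O (charge -1): no H
  Total hydrogens = 13.
Net charge -1.
Molecular formula: C11H13ClNO2-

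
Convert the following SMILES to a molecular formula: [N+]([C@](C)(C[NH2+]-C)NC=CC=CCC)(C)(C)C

[C13H29N3]2+

Heavy atoms from the SMILES: 13 C, 3 N.
Implicit hydrogens by atom environment:
  6 × C: 3 H each → 18
  4 × C: 1 H each → 4
  2 × C: 2 H each → 4
  1 × C: no H
  1 × N (charge +1): 2 H
  1 × N: 1 H
  1 × N (charge +1): no H
  Total hydrogens = 29.
Net charge +2.
Molecular formula: [C13H29N3]2+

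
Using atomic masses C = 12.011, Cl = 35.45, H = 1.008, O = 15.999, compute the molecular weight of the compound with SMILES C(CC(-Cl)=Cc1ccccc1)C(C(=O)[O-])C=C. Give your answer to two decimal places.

249.71

Molecular formula: C14H14ClO2-.
M = 14×12.011 + 1×35.45 + 14×1.008 + 2×15.999 = 249.71 g/mol.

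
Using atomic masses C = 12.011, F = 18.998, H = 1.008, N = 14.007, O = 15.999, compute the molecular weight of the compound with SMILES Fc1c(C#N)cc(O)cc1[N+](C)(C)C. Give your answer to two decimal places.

195.22

Molecular formula: C10H12FN2O+.
M = 10×12.011 + 1×18.998 + 12×1.008 + 2×14.007 + 1×15.999 = 195.22 g/mol.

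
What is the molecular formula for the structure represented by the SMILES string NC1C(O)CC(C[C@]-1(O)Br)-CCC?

Heavy atoms from the SMILES: 1 Br, 9 C, 1 N, 2 O.
Implicit hydrogens by atom environment:
  4 × C: 2 H each → 8
  3 × C: 1 H each → 3
  2 × O: 1 H each → 2
  1 × Br: no H
  1 × C: 3 H
  1 × C: no H
  1 × N: 2 H
  Total hydrogens = 18.
Molecular formula: C9H18BrNO2

C9H18BrNO2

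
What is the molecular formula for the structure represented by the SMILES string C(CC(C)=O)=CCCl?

Heavy atoms from the SMILES: 6 C, 1 Cl, 1 O.
Implicit hydrogens by atom environment:
  2 × C: 2 H each → 4
  2 × C: 1 H each → 2
  1 × C: 3 H
  1 × C: no H
  1 × Cl: no H
  1 × O: no H
  Total hydrogens = 9.
Molecular formula: C6H9ClO

C6H9ClO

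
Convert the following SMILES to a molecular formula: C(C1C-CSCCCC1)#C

Heavy atoms from the SMILES: 9 C, 1 S.
Implicit hydrogens by atom environment:
  6 × C: 2 H each → 12
  2 × C: 1 H each → 2
  1 × C: no H
  1 × S: no H
  Total hydrogens = 14.
Molecular formula: C9H14S

C9H14S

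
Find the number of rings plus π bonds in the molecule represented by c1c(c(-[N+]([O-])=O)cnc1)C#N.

7

Molecular formula from the SMILES: C6H3N3O2.
DoU = (2C + 2 + N − H − X)/2 = (2·6 + 2 + 3 − 3 − 0)/2 = 14/2 = 7.
(Structurally: 1 ring(s) + 6 π bond(s) = 7.)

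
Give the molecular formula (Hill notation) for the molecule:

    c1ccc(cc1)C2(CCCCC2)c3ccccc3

C18H20

Heavy atoms from the SMILES: 18 C.
Implicit hydrogens by atom environment:
  10 × C (aromatic): 1 H each → 10
  5 × C: 2 H each → 10
  2 × C (aromatic): no H
  1 × C: no H
  Total hydrogens = 20.
Molecular formula: C18H20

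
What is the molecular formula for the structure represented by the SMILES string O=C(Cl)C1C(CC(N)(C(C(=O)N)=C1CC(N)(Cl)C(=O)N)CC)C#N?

Heavy atoms from the SMILES: 14 C, 2 Cl, 5 N, 3 O.
Implicit hydrogens by atom environment:
  8 × C: no H
  4 × N: 2 H each → 8
  3 × C: 2 H each → 6
  3 × O: no H
  2 × C: 1 H each → 2
  2 × Cl: no H
  1 × C: 3 H
  1 × N: no H
  Total hydrogens = 19.
Molecular formula: C14H19Cl2N5O3

C14H19Cl2N5O3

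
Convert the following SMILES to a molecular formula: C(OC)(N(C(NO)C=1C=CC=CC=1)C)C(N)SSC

Heavy atoms from the SMILES: 12 C, 3 N, 2 O, 2 S.
Implicit hydrogens by atom environment:
  5 × C (aromatic): 1 H each → 5
  3 × C: 3 H each → 9
  3 × C: 1 H each → 3
  2 × S: no H
  1 × C (aromatic): no H
  1 × N: 2 H
  1 × N: 1 H
  1 × N: no H
  1 × O: 1 H
  1 × O: no H
  Total hydrogens = 21.
Molecular formula: C12H21N3O2S2

C12H21N3O2S2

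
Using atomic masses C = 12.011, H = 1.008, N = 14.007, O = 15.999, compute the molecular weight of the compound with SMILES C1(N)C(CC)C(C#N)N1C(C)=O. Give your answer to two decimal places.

Molecular formula: C8H13N3O.
M = 8×12.011 + 13×1.008 + 3×14.007 + 1×15.999 = 167.21 g/mol.

167.21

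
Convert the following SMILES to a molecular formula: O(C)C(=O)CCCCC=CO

C8H14O3

Heavy atoms from the SMILES: 8 C, 3 O.
Implicit hydrogens by atom environment:
  4 × C: 2 H each → 8
  2 × C: 1 H each → 2
  2 × O: no H
  1 × C: 3 H
  1 × C: no H
  1 × O: 1 H
  Total hydrogens = 14.
Molecular formula: C8H14O3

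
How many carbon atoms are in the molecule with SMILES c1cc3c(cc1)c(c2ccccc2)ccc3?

The symbol for carbon appears 16 times in the SMILES. Lowercase c denotes aromatic carbon and counts toward C.

16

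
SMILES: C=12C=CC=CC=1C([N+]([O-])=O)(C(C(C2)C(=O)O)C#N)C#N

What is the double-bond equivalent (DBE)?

Molecular formula from the SMILES: C13H9N3O4.
DoU = (2C + 2 + N − H − X)/2 = (2·13 + 2 + 3 − 9 − 0)/2 = 22/2 = 11.
(Structurally: 2 ring(s) + 9 π bond(s) = 11.)

11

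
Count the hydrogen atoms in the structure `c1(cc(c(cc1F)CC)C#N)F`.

Hydrogens are implicit in SMILES; fill each atom to its normal valence:
  4 × C (aromatic): no H
  2 × C (aromatic): 1 H each → 2
  2 × F: no H
  1 × C: 3 H
  1 × C: 2 H
  1 × C: no H
  1 × N: no H
  Total hydrogens = 7.

7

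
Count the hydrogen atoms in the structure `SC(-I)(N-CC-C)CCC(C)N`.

19

Hydrogens are implicit in SMILES; fill each atom to its normal valence:
  4 × C: 2 H each → 8
  2 × C: 3 H each → 6
  1 × C: 1 H
  1 × C: no H
  1 × I: no H
  1 × N: 2 H
  1 × N: 1 H
  1 × S: 1 H
  Total hydrogens = 19.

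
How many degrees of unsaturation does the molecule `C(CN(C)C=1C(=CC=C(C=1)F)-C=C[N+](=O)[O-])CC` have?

Molecular formula from the SMILES: C13H17FN2O2.
DoU = (2C + 2 + N − H − X)/2 = (2·13 + 2 + 2 − 17 − 1)/2 = 12/2 = 6.
(Structurally: 1 ring(s) + 5 π bond(s) = 6.)

6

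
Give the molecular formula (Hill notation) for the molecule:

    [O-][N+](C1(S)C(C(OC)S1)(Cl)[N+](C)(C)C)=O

C7H14ClN2O3S2+

Heavy atoms from the SMILES: 7 C, 1 Cl, 2 N, 3 O, 2 S.
Implicit hydrogens by atom environment:
  4 × C: 3 H each → 12
  2 × C: no H
  2 × N (charge +1): no H
  2 × O: no H
  1 × C: 1 H
  1 × Cl: no H
  1 × O (charge -1): no H
  1 × S: 1 H
  1 × S: no H
  Total hydrogens = 14.
Net charge +1.
Molecular formula: C7H14ClN2O3S2+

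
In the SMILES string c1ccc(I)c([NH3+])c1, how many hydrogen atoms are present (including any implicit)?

Hydrogens are implicit in SMILES; fill each atom to its normal valence:
  4 × C (aromatic): 1 H each → 4
  2 × C (aromatic): no H
  1 × I: no H
  1 × N (charge +1): 3 H
  Total hydrogens = 7.

7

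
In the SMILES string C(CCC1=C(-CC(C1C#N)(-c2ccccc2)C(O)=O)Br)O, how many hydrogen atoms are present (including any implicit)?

16

Hydrogens are implicit in SMILES; fill each atom to its normal valence:
  5 × C (aromatic): 1 H each → 5
  5 × C: no H
  4 × C: 2 H each → 8
  2 × O: 1 H each → 2
  1 × Br: no H
  1 × C: 1 H
  1 × C (aromatic): no H
  1 × N: no H
  1 × O: no H
  Total hydrogens = 16.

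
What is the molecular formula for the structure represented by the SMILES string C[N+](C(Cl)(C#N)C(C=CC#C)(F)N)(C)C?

Heavy atoms from the SMILES: 10 C, 1 Cl, 1 F, 3 N.
Implicit hydrogens by atom environment:
  4 × C: no H
  3 × C: 3 H each → 9
  3 × C: 1 H each → 3
  1 × Cl: no H
  1 × F: no H
  1 × N: 2 H
  1 × N: no H
  1 × N (charge +1): no H
  Total hydrogens = 14.
Net charge +1.
Molecular formula: C10H14ClFN3+

C10H14ClFN3+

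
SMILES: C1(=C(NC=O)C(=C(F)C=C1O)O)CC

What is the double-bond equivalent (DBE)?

5

Molecular formula from the SMILES: C9H10FNO3.
DoU = (2C + 2 + N − H − X)/2 = (2·9 + 2 + 1 − 10 − 1)/2 = 10/2 = 5.
(Structurally: 1 ring(s) + 4 π bond(s) = 5.)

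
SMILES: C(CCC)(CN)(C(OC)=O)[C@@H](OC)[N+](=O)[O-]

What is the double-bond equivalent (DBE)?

2

Molecular formula from the SMILES: C9H18N2O5.
DoU = (2C + 2 + N − H − X)/2 = (2·9 + 2 + 2 − 18 − 0)/2 = 4/2 = 2.
(Structurally: 0 ring(s) + 2 π bond(s) = 2.)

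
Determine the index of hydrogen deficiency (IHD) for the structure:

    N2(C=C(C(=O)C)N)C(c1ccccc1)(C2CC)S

7

Molecular formula from the SMILES: C14H18N2OS.
DoU = (2C + 2 + N − H − X)/2 = (2·14 + 2 + 2 − 18 − 0)/2 = 14/2 = 7.
(Structurally: 2 ring(s) + 5 π bond(s) = 7.)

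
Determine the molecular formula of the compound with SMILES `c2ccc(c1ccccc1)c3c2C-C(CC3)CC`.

C18H20

Heavy atoms from the SMILES: 18 C.
Implicit hydrogens by atom environment:
  8 × C (aromatic): 1 H each → 8
  4 × C: 2 H each → 8
  4 × C (aromatic): no H
  1 × C: 3 H
  1 × C: 1 H
  Total hydrogens = 20.
Molecular formula: C18H20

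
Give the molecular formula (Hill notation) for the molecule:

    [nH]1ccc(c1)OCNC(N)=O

C6H9N3O2

Heavy atoms from the SMILES: 6 C, 3 N, 2 O.
Implicit hydrogens by atom environment:
  3 × C (aromatic): 1 H each → 3
  2 × O: no H
  1 × C: 2 H
  1 × C (aromatic): no H
  1 × C: no H
  1 × N: 2 H
  1 × N (aromatic): 1 H
  1 × N: 1 H
  Total hydrogens = 9.
Molecular formula: C6H9N3O2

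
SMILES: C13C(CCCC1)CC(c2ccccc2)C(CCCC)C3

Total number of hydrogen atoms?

30

Hydrogens are implicit in SMILES; fill each atom to its normal valence:
  9 × C: 2 H each → 18
  5 × C (aromatic): 1 H each → 5
  4 × C: 1 H each → 4
  1 × C: 3 H
  1 × C (aromatic): no H
  Total hydrogens = 30.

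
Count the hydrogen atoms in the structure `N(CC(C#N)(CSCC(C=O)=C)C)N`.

15

Hydrogens are implicit in SMILES; fill each atom to its normal valence:
  4 × C: 2 H each → 8
  3 × C: no H
  1 × C: 3 H
  1 × C: 1 H
  1 × N: 2 H
  1 × N: 1 H
  1 × N: no H
  1 × O: no H
  1 × S: no H
  Total hydrogens = 15.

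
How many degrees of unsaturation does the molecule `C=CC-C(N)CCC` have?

Molecular formula from the SMILES: C7H15N.
DoU = (2C + 2 + N − H − X)/2 = (2·7 + 2 + 1 − 15 − 0)/2 = 2/2 = 1.
(Structurally: 0 ring(s) + 1 π bond(s) = 1.)

1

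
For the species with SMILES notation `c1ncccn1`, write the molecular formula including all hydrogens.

Heavy atoms from the SMILES: 4 C, 2 N.
Implicit hydrogens by atom environment:
  4 × C (aromatic): 1 H each → 4
  2 × N (aromatic): no H
  Total hydrogens = 4.
Molecular formula: C4H4N2

C4H4N2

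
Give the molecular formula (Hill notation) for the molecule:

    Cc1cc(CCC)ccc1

Heavy atoms from the SMILES: 10 C.
Implicit hydrogens by atom environment:
  4 × C (aromatic): 1 H each → 4
  2 × C: 3 H each → 6
  2 × C: 2 H each → 4
  2 × C (aromatic): no H
  Total hydrogens = 14.
Molecular formula: C10H14

C10H14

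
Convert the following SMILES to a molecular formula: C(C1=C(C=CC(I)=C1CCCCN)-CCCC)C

Heavy atoms from the SMILES: 16 C, 1 I, 1 N.
Implicit hydrogens by atom environment:
  8 × C: 2 H each → 16
  4 × C (aromatic): no H
  2 × C: 3 H each → 6
  2 × C (aromatic): 1 H each → 2
  1 × I: no H
  1 × N: 2 H
  Total hydrogens = 26.
Molecular formula: C16H26IN

C16H26IN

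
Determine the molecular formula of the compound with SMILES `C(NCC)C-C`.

C5H13N

Heavy atoms from the SMILES: 5 C, 1 N.
Implicit hydrogens by atom environment:
  3 × C: 2 H each → 6
  2 × C: 3 H each → 6
  1 × N: 1 H
  Total hydrogens = 13.
Molecular formula: C5H13N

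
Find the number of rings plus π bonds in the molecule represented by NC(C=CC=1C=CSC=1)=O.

Molecular formula from the SMILES: C7H7NOS.
DoU = (2C + 2 + N − H − X)/2 = (2·7 + 2 + 1 − 7 − 0)/2 = 10/2 = 5.
(Structurally: 1 ring(s) + 4 π bond(s) = 5.)

5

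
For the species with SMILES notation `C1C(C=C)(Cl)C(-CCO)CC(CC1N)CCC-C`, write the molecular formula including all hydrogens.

Heavy atoms from the SMILES: 15 C, 1 Cl, 1 N, 1 O.
Implicit hydrogens by atom environment:
  9 × C: 2 H each → 18
  4 × C: 1 H each → 4
  1 × C: 3 H
  1 × C: no H
  1 × Cl: no H
  1 × N: 2 H
  1 × O: 1 H
  Total hydrogens = 28.
Molecular formula: C15H28ClNO

C15H28ClNO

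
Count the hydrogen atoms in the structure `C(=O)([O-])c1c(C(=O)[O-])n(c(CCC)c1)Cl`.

8

Hydrogens are implicit in SMILES; fill each atom to its normal valence:
  3 × C (aromatic): no H
  2 × C: 2 H each → 4
  2 × C: no H
  2 × O: no H
  2 × O (charge -1): no H
  1 × C: 3 H
  1 × C (aromatic): 1 H
  1 × Cl: no H
  1 × N (aromatic): no H
  Total hydrogens = 8.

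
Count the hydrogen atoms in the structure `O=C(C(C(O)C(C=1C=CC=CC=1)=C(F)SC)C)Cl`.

Hydrogens are implicit in SMILES; fill each atom to its normal valence:
  5 × C (aromatic): 1 H each → 5
  3 × C: no H
  2 × C: 3 H each → 6
  2 × C: 1 H each → 2
  1 × C (aromatic): no H
  1 × Cl: no H
  1 × F: no H
  1 × O: 1 H
  1 × O: no H
  1 × S: no H
  Total hydrogens = 14.

14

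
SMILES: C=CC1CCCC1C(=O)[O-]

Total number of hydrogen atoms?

Hydrogens are implicit in SMILES; fill each atom to its normal valence:
  4 × C: 2 H each → 8
  3 × C: 1 H each → 3
  1 × C: no H
  1 × O: no H
  1 × O (charge -1): no H
  Total hydrogens = 11.

11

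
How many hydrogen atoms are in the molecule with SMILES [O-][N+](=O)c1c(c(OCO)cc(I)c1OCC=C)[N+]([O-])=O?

9

Hydrogens are implicit in SMILES; fill each atom to its normal valence:
  5 × C (aromatic): no H
  4 × O: no H
  3 × C: 2 H each → 6
  2 × N (charge +1): no H
  2 × O (charge -1): no H
  1 × C (aromatic): 1 H
  1 × C: 1 H
  1 × I: no H
  1 × O: 1 H
  Total hydrogens = 9.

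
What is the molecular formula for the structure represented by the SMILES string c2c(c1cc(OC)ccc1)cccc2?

Heavy atoms from the SMILES: 13 C, 1 O.
Implicit hydrogens by atom environment:
  9 × C (aromatic): 1 H each → 9
  3 × C (aromatic): no H
  1 × C: 3 H
  1 × O: no H
  Total hydrogens = 12.
Molecular formula: C13H12O

C13H12O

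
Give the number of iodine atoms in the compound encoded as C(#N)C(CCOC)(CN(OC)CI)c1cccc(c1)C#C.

1

The symbol for iodine appears 1 time in the SMILES.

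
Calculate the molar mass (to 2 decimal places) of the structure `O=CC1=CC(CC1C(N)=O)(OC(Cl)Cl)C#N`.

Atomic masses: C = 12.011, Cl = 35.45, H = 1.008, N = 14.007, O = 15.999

263.07

Molecular formula: C9H8Cl2N2O3.
M = 9×12.011 + 2×35.45 + 8×1.008 + 2×14.007 + 3×15.999 = 263.07 g/mol.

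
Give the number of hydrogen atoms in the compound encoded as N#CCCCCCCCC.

Hydrogens are implicit in SMILES; fill each atom to its normal valence:
  7 × C: 2 H each → 14
  1 × C: 3 H
  1 × C: no H
  1 × N: no H
  Total hydrogens = 17.

17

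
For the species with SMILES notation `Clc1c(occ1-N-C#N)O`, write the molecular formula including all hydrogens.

Heavy atoms from the SMILES: 5 C, 1 Cl, 2 N, 2 O.
Implicit hydrogens by atom environment:
  3 × C (aromatic): no H
  1 × C (aromatic): 1 H
  1 × C: no H
  1 × Cl: no H
  1 × N: 1 H
  1 × N: no H
  1 × O: 1 H
  1 × O (aromatic): no H
  Total hydrogens = 3.
Molecular formula: C5H3ClN2O2

C5H3ClN2O2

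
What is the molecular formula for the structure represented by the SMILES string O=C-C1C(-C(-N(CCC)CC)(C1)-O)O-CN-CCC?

Heavy atoms from the SMILES: 14 C, 2 N, 3 O.
Implicit hydrogens by atom environment:
  7 × C: 2 H each → 14
  3 × C: 3 H each → 9
  3 × C: 1 H each → 3
  2 × O: no H
  1 × C: no H
  1 × N: 1 H
  1 × N: no H
  1 × O: 1 H
  Total hydrogens = 28.
Molecular formula: C14H28N2O3

C14H28N2O3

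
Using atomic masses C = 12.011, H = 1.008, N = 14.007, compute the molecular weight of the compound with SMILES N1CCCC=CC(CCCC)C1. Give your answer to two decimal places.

Molecular formula: C11H21N.
M = 11×12.011 + 21×1.008 + 1×14.007 = 167.30 g/mol.

167.30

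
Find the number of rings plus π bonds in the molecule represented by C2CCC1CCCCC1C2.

Molecular formula from the SMILES: C10H18.
DoU = (2C + 2 + N − H − X)/2 = (2·10 + 2 + 0 − 18 − 0)/2 = 4/2 = 2.
(Structurally: 2 ring(s) + 0 π bond(s) = 2.)

2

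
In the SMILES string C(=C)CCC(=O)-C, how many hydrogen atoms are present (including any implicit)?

Hydrogens are implicit in SMILES; fill each atom to its normal valence:
  3 × C: 2 H each → 6
  1 × C: 3 H
  1 × C: 1 H
  1 × C: no H
  1 × O: no H
  Total hydrogens = 10.

10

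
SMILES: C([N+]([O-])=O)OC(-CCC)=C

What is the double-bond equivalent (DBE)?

2

Molecular formula from the SMILES: C6H11NO3.
DoU = (2C + 2 + N − H − X)/2 = (2·6 + 2 + 1 − 11 − 0)/2 = 4/2 = 2.
(Structurally: 0 ring(s) + 2 π bond(s) = 2.)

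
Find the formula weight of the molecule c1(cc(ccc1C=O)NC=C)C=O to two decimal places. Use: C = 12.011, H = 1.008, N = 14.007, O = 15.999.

Molecular formula: C10H9NO2.
M = 10×12.011 + 9×1.008 + 1×14.007 + 2×15.999 = 175.19 g/mol.

175.19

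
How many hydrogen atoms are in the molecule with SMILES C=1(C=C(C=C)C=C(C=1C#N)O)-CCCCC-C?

Hydrogens are implicit in SMILES; fill each atom to its normal valence:
  6 × C: 2 H each → 12
  4 × C (aromatic): no H
  2 × C (aromatic): 1 H each → 2
  1 × C: 3 H
  1 × C: 1 H
  1 × C: no H
  1 × N: no H
  1 × O: 1 H
  Total hydrogens = 19.

19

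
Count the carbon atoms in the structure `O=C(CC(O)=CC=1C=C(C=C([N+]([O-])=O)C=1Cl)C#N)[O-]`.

11

The symbol for carbon appears 11 times in the SMILES. (Cl is a single chlorine, not C + l.)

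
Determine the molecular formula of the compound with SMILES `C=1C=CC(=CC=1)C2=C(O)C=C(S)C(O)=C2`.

C12H10O2S

Heavy atoms from the SMILES: 12 C, 2 O, 1 S.
Implicit hydrogens by atom environment:
  7 × C (aromatic): 1 H each → 7
  5 × C (aromatic): no H
  2 × O: 1 H each → 2
  1 × S: 1 H
  Total hydrogens = 10.
Molecular formula: C12H10O2S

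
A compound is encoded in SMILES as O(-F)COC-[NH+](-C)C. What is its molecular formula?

Heavy atoms from the SMILES: 4 C, 1 F, 1 N, 2 O.
Implicit hydrogens by atom environment:
  2 × C: 3 H each → 6
  2 × C: 2 H each → 4
  2 × O: no H
  1 × F: no H
  1 × N (charge +1): 1 H
  Total hydrogens = 11.
Net charge +1.
Molecular formula: C4H11FNO2+

C4H11FNO2+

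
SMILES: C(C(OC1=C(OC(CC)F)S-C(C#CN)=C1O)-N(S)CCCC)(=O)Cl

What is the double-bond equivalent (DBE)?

6

Molecular formula from the SMILES: C15H20ClFN2O4S2.
DoU = (2C + 2 + N − H − X)/2 = (2·15 + 2 + 2 − 20 − 2)/2 = 12/2 = 6.
(Structurally: 1 ring(s) + 5 π bond(s) = 6.)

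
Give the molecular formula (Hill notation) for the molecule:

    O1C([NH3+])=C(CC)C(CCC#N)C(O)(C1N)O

Heavy atoms from the SMILES: 10 C, 3 N, 3 O.
Implicit hydrogens by atom environment:
  4 × C: no H
  3 × C: 2 H each → 6
  2 × C: 1 H each → 2
  2 × O: 1 H each → 2
  1 × C: 3 H
  1 × N (charge +1): 3 H
  1 × N: 2 H
  1 × N: no H
  1 × O: no H
  Total hydrogens = 18.
Net charge +1.
Molecular formula: C10H18N3O3+

C10H18N3O3+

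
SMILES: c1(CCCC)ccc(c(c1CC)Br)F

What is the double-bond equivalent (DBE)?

4

Molecular formula from the SMILES: C12H16BrF.
DoU = (2C + 2 + N − H − X)/2 = (2·12 + 2 + 0 − 16 − 2)/2 = 8/2 = 4.
(Structurally: 1 ring(s) + 3 π bond(s) = 4.)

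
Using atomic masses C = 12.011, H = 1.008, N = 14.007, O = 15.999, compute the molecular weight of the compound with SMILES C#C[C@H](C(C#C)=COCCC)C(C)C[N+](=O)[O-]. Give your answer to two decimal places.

Molecular formula: C13H17NO3.
M = 13×12.011 + 17×1.008 + 1×14.007 + 3×15.999 = 235.28 g/mol.

235.28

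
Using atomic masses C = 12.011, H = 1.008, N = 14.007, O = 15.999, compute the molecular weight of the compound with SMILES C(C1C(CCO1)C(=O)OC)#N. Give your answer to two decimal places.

155.15

Molecular formula: C7H9NO3.
M = 7×12.011 + 9×1.008 + 1×14.007 + 3×15.999 = 155.15 g/mol.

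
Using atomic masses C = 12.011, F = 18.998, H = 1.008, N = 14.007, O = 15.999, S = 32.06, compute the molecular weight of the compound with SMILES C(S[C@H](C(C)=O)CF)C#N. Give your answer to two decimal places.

Molecular formula: C6H8FNOS.
M = 6×12.011 + 1×18.998 + 8×1.008 + 1×14.007 + 1×15.999 + 1×32.06 = 161.19 g/mol.

161.19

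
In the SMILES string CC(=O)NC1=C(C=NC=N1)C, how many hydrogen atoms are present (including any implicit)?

9

Hydrogens are implicit in SMILES; fill each atom to its normal valence:
  2 × C: 3 H each → 6
  2 × C (aromatic): 1 H each → 2
  2 × C (aromatic): no H
  2 × N (aromatic): no H
  1 × C: no H
  1 × N: 1 H
  1 × O: no H
  Total hydrogens = 9.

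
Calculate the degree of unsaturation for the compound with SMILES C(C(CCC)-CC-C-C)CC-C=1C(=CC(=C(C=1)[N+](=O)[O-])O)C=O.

Molecular formula from the SMILES: C18H27NO4.
DoU = (2C + 2 + N − H − X)/2 = (2·18 + 2 + 1 − 27 − 0)/2 = 12/2 = 6.
(Structurally: 1 ring(s) + 5 π bond(s) = 6.)

6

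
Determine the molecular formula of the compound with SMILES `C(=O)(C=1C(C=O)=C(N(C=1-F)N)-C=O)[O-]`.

C7H4FN2O4-

Heavy atoms from the SMILES: 7 C, 1 F, 2 N, 4 O.
Implicit hydrogens by atom environment:
  4 × C (aromatic): no H
  3 × O: no H
  2 × C: 1 H each → 2
  1 × C: no H
  1 × F: no H
  1 × N: 2 H
  1 × N (aromatic): no H
  1 × O (charge -1): no H
  Total hydrogens = 4.
Net charge -1.
Molecular formula: C7H4FN2O4-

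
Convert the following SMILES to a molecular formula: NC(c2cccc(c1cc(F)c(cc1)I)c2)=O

Heavy atoms from the SMILES: 13 C, 1 F, 1 I, 1 N, 1 O.
Implicit hydrogens by atom environment:
  7 × C (aromatic): 1 H each → 7
  5 × C (aromatic): no H
  1 × C: no H
  1 × F: no H
  1 × I: no H
  1 × N: 2 H
  1 × O: no H
  Total hydrogens = 9.
Molecular formula: C13H9FINO

C13H9FINO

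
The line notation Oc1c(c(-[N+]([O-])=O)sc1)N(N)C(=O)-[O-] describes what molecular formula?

Heavy atoms from the SMILES: 5 C, 3 N, 5 O, 1 S.
Implicit hydrogens by atom environment:
  3 × C (aromatic): no H
  2 × O: no H
  2 × O (charge -1): no H
  1 × C (aromatic): 1 H
  1 × C: no H
  1 × N: 2 H
  1 × N: no H
  1 × N (charge +1): no H
  1 × O: 1 H
  1 × S (aromatic): no H
  Total hydrogens = 4.
Net charge -1.
Molecular formula: C5H4N3O5S-

C5H4N3O5S-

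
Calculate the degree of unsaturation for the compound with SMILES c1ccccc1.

Molecular formula from the SMILES: C6H6.
DoU = (2C + 2 + N − H − X)/2 = (2·6 + 2 + 0 − 6 − 0)/2 = 8/2 = 4.
(Structurally: 1 ring(s) + 3 π bond(s) = 4.)

4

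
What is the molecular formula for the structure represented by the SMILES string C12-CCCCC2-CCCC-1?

Heavy atoms from the SMILES: 10 C.
Implicit hydrogens by atom environment:
  8 × C: 2 H each → 16
  2 × C: 1 H each → 2
  Total hydrogens = 18.
Molecular formula: C10H18

C10H18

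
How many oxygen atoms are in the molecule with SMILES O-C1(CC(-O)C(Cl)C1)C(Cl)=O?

The symbol for oxygen appears 3 times in the SMILES.

3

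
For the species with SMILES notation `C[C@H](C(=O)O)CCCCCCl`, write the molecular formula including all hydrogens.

C8H15ClO2

Heavy atoms from the SMILES: 8 C, 1 Cl, 2 O.
Implicit hydrogens by atom environment:
  5 × C: 2 H each → 10
  1 × C: 3 H
  1 × C: 1 H
  1 × C: no H
  1 × Cl: no H
  1 × O: 1 H
  1 × O: no H
  Total hydrogens = 15.
Molecular formula: C8H15ClO2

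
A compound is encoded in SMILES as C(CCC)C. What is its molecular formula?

C5H12

Heavy atoms from the SMILES: 5 C.
Implicit hydrogens by atom environment:
  3 × C: 2 H each → 6
  2 × C: 3 H each → 6
  Total hydrogens = 12.
Molecular formula: C5H12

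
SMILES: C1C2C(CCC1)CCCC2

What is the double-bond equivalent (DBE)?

Molecular formula from the SMILES: C10H18.
DoU = (2C + 2 + N − H − X)/2 = (2·10 + 2 + 0 − 18 − 0)/2 = 4/2 = 2.
(Structurally: 2 ring(s) + 0 π bond(s) = 2.)

2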